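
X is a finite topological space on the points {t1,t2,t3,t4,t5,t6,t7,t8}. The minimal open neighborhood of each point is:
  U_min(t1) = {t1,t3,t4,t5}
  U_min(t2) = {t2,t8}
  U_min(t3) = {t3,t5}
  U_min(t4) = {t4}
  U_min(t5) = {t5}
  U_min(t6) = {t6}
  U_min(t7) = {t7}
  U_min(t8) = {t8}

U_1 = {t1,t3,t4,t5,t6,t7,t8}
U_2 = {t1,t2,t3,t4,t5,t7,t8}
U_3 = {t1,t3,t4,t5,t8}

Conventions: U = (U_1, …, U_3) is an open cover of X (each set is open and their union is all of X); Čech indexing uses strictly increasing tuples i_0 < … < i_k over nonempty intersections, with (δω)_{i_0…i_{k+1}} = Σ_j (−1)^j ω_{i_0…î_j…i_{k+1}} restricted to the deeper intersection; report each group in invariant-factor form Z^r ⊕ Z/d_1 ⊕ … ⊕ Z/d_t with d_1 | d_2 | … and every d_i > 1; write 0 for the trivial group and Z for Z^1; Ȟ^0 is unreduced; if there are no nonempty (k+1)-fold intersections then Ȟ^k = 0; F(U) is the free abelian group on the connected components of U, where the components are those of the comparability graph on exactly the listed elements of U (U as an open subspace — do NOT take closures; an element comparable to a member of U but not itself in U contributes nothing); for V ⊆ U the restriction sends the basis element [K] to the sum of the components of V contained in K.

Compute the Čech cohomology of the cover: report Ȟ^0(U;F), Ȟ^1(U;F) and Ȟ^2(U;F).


Ȟ^0 ≅ Z^4,  Ȟ^1 ≅ 0,  Ȟ^2 ≅ 0

nerve of the cover:
  U12={t1,t3,t4,t5,t7,t8} U13={t1,t3,t4,t5,t8} U23={t1,t3,t4,t5,t8}
  U123={t1,t3,t4,t5,t8}
components per intersection:
  U1: {t1,t3,t4,t5} {t6} {t7} {t8}
  U2: {t1,t3,t4,t5} {t2,t8} {t7}
  U3: {t1,t3,t4,t5} {t8}
  U12: {t1,t3,t4,t5} {t7} {t8}
  U13: {t1,t3,t4,t5} {t8}
  U23: {t1,t3,t4,t5} {t8}
  U123: {t1,t3,t4,t5} {t8}
C dims 9,7,2; δ0: rk 5, SNF 1^5; δ1: rk 2, SNF 1^2
Ȟ^0 = (9 − 5) − 0 = 4, so Ȟ^0 ≅ Z^4
Ȟ^1 = (7 − 2) − 5 = 0, so Ȟ^1 ≅ 0
Ȟ^2 = (2 − 0) − 2 = 0, so Ȟ^2 ≅ 0


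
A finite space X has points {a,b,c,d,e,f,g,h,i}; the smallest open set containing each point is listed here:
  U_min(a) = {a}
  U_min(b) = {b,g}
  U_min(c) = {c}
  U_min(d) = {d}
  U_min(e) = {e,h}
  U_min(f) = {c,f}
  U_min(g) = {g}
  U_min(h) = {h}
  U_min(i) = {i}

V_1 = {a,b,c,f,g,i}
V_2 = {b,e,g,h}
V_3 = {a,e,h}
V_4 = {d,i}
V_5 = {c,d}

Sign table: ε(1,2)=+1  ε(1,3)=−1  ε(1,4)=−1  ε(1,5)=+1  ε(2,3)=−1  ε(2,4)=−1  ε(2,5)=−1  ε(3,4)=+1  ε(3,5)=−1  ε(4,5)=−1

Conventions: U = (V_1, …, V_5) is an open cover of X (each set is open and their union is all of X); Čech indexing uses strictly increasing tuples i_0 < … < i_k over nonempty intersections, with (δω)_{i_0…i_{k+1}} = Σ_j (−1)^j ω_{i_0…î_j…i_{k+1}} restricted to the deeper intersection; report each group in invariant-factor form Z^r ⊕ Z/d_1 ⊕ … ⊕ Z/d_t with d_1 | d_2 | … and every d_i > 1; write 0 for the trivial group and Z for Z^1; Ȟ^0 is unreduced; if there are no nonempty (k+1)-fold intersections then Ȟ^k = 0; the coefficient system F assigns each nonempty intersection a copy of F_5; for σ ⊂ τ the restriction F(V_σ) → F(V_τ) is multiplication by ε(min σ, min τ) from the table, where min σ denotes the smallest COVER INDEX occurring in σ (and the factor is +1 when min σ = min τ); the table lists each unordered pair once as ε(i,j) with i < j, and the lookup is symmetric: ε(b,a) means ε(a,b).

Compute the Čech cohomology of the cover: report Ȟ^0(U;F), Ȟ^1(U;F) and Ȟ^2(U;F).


Ȟ^0 = Z/5; Ȟ^1 = Z/5 ⊕ Z/5; Ȟ^2 = 0

cover nerve:
  V12={b,g} V13={a} V14={i} V15={c} V23={e,h} V45={d}
C dims 5,6; δ0: rk_F5 4
Ȟ^0: (5−4)−0=1 ⇒ Z/5
Ȟ^1: (6−0)−4=2 ⇒ Z/5 ⊕ Z/5
Ȟ^2: (0−0)−0=0 ⇒ 0


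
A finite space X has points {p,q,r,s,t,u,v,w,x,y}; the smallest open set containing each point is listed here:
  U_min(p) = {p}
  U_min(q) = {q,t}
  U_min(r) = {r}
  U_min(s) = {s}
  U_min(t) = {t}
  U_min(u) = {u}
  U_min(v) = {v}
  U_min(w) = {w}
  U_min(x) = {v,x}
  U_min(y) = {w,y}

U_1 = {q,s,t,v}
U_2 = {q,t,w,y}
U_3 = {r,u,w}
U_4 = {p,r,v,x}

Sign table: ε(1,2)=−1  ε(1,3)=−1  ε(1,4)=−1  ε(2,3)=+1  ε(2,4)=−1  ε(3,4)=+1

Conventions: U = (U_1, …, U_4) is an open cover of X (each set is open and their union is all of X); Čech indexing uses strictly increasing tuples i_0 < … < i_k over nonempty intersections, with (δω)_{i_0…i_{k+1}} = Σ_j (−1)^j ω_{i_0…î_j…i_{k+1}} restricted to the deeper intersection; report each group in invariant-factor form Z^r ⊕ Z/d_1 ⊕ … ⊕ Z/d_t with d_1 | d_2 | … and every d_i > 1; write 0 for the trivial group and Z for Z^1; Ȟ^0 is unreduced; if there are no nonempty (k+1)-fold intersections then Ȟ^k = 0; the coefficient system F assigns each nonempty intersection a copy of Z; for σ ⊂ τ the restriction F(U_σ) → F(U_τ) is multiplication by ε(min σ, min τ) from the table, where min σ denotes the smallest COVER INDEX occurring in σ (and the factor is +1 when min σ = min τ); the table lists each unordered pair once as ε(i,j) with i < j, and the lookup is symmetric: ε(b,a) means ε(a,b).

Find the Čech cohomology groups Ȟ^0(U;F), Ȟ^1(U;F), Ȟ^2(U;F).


Ȟ^0 ≅ Z; Ȟ^1 ≅ Z; Ȟ^2 ≅ 0

nerve of the cover:
  U12={q,t} U14={v} U23={w} U34={r}
C dims 4,4; δ0: rk 3, SNF 1^3
Ȟ^0 = (4 − 3) − 0 = 1, so Ȟ^0 ≅ Z
Ȟ^1 = (4 − 0) − 3 = 1, so Ȟ^1 ≅ Z
Ȟ^2 = (0 − 0) − 0 = 0, so Ȟ^2 ≅ 0


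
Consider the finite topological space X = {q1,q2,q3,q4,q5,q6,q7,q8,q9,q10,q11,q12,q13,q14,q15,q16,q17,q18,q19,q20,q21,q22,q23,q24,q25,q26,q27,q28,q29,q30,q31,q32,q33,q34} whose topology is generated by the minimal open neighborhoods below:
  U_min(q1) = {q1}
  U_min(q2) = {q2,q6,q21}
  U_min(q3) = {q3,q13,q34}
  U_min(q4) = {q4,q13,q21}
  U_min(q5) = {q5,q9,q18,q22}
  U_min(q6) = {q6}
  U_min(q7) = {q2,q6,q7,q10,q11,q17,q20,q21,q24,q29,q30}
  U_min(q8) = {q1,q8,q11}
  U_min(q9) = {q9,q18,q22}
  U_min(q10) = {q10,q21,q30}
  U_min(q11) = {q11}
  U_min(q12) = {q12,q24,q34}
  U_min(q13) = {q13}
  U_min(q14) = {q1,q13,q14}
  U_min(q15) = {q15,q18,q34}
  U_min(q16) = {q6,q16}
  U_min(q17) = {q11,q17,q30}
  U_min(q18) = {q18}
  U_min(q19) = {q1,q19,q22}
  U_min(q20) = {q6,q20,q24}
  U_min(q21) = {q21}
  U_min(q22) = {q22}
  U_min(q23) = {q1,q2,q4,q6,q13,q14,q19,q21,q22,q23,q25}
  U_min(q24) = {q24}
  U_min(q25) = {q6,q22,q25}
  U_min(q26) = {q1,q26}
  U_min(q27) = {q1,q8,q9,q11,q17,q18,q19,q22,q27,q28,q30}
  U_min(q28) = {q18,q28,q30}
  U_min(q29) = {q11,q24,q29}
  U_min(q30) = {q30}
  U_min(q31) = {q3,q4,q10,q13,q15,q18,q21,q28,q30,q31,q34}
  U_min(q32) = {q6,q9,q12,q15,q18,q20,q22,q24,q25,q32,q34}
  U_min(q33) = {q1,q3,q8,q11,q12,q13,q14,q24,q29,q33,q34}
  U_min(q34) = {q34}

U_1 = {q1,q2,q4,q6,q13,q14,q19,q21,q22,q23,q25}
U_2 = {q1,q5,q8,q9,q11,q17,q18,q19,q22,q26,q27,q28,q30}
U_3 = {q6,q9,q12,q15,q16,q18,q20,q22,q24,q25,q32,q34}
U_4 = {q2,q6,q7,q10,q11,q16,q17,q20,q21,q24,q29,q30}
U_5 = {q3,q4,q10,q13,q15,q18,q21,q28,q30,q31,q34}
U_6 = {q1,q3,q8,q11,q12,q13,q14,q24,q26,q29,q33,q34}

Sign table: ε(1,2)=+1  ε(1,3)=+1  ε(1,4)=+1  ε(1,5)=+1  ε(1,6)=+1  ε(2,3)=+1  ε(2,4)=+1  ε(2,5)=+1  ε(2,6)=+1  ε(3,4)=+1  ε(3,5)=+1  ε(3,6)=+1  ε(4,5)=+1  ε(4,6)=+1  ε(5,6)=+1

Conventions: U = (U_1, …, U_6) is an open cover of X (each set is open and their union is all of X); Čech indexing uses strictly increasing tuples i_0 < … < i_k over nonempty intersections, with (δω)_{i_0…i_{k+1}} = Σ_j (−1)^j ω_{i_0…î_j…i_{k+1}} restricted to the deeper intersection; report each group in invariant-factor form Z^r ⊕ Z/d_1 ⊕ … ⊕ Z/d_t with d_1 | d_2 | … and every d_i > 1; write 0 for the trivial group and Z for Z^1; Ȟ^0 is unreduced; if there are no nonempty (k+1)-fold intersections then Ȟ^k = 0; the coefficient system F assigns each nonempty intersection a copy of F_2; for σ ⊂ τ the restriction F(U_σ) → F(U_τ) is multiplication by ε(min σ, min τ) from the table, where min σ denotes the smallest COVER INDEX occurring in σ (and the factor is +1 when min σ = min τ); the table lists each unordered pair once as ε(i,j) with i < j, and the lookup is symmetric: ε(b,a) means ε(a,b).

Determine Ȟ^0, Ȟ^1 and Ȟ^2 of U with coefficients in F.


Ȟ^0(U;F) ≅ Z/2, Ȟ^1(U;F) ≅ Z/2, Ȟ^2(U;F) ≅ Z/2

nonempty intersections:
  U12={q1,q19,q22} U13={q6,q22,q25} U14={q2,q6,q21} U15={q4,q13,q21} U16={q1,q13,q14} U23={q9,q18,q22} U24={q11,q17,q30} U25={q18,q28,q30} U26={q1,q8,q11,q26} U34={q6,q16,q20,q24} U35={q15,q18,q34} U36={q12,q24,q34} U45={q10,q21,q30} U46={q11,q24,q29} U56={q3,q13,q34}
  U123={q22} U126={q1} U134={q6} U145={q21} U156={q13} U235={q18} U245={q30} U246={q11} U346={q24} U356={q34}
C dims 6,15,10; δ0: rk_F2 5; δ1: rk_F2 9
Ȟ^0: (6−5)−0=1 ⇒ Z/2
Ȟ^1: (15−9)−5=1 ⇒ Z/2
Ȟ^2: (10−0)−9=1 ⇒ Z/2


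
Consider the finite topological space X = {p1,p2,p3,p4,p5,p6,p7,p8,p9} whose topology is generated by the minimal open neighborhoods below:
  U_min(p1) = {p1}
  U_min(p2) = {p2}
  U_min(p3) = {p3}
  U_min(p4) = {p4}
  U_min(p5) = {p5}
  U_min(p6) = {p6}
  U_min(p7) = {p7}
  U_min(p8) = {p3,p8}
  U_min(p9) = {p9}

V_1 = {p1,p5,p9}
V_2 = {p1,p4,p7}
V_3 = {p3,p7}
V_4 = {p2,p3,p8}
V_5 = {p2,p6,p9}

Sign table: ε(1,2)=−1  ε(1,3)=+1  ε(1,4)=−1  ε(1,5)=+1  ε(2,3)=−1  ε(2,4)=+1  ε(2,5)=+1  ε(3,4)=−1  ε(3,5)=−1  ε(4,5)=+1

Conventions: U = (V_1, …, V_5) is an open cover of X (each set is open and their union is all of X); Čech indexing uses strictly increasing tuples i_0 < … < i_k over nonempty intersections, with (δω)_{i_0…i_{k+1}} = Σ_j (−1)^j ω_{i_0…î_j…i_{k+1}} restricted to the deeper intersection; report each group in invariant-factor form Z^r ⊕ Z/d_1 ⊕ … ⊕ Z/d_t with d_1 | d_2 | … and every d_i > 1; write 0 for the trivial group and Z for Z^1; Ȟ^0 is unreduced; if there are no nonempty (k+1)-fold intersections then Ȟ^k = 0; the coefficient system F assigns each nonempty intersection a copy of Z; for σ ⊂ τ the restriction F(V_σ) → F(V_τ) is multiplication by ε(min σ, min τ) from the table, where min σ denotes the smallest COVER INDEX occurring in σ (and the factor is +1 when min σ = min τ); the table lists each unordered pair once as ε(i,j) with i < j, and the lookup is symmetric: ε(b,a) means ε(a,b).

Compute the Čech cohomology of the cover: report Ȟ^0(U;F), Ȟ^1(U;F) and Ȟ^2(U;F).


Ȟ^0 = 0, Ȟ^1 = Z/2, Ȟ^2 = 0

nerve simplices:
  V12={p1} V15={p9} V23={p7} V34={p3} V45={p2}
C dims 5,5; δ0: rk 5, SNF 1^4·2
degree 0: 5−5−0 = 0 → Ȟ^0 ≅ 0
degree 1: 5−0−5 = 0 plus torsion [2] → Ȟ^1 ≅ Z/2
degree 2: 0−0−0 = 0 → Ȟ^2 ≅ 0


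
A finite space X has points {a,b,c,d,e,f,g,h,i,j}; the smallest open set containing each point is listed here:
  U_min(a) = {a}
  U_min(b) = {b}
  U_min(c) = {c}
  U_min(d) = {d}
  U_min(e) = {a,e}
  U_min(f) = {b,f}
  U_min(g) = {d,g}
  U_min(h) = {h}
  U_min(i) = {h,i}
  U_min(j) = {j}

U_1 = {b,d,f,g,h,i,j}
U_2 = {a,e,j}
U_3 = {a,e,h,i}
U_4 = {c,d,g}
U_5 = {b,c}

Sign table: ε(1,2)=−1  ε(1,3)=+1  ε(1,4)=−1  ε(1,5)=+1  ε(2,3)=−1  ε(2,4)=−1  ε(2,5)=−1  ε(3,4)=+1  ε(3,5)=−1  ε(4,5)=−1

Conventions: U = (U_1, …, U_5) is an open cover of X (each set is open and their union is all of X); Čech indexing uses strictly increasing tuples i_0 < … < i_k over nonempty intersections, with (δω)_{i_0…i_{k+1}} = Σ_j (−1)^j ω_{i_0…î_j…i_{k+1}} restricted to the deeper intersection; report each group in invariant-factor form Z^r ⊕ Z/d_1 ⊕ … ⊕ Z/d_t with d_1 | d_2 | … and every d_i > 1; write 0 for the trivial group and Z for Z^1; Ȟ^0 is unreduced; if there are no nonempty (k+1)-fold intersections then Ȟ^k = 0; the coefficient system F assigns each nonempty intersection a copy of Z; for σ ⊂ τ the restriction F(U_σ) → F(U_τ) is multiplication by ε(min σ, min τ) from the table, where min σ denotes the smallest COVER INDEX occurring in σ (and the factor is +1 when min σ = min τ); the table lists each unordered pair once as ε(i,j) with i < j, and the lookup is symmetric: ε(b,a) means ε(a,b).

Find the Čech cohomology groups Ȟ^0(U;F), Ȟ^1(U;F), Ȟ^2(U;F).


intersection data:
  U12={j} U13={h,i} U14={d,g} U15={b} U23={a,e} U45={c}
C dims 5,6; δ0: rk 4, SNF 1^4
Ȟ^0 = (5 − 4) − 0 = 1, so Ȟ^0 ≅ Z
Ȟ^1 = (6 − 0) − 4 = 2, so Ȟ^1 ≅ Z^2
Ȟ^2 = (0 − 0) − 0 = 0, so Ȟ^2 ≅ 0

Ȟ^0(U;F) ≅ Z, Ȟ^1(U;F) ≅ Z^2 and Ȟ^2(U;F) ≅ 0


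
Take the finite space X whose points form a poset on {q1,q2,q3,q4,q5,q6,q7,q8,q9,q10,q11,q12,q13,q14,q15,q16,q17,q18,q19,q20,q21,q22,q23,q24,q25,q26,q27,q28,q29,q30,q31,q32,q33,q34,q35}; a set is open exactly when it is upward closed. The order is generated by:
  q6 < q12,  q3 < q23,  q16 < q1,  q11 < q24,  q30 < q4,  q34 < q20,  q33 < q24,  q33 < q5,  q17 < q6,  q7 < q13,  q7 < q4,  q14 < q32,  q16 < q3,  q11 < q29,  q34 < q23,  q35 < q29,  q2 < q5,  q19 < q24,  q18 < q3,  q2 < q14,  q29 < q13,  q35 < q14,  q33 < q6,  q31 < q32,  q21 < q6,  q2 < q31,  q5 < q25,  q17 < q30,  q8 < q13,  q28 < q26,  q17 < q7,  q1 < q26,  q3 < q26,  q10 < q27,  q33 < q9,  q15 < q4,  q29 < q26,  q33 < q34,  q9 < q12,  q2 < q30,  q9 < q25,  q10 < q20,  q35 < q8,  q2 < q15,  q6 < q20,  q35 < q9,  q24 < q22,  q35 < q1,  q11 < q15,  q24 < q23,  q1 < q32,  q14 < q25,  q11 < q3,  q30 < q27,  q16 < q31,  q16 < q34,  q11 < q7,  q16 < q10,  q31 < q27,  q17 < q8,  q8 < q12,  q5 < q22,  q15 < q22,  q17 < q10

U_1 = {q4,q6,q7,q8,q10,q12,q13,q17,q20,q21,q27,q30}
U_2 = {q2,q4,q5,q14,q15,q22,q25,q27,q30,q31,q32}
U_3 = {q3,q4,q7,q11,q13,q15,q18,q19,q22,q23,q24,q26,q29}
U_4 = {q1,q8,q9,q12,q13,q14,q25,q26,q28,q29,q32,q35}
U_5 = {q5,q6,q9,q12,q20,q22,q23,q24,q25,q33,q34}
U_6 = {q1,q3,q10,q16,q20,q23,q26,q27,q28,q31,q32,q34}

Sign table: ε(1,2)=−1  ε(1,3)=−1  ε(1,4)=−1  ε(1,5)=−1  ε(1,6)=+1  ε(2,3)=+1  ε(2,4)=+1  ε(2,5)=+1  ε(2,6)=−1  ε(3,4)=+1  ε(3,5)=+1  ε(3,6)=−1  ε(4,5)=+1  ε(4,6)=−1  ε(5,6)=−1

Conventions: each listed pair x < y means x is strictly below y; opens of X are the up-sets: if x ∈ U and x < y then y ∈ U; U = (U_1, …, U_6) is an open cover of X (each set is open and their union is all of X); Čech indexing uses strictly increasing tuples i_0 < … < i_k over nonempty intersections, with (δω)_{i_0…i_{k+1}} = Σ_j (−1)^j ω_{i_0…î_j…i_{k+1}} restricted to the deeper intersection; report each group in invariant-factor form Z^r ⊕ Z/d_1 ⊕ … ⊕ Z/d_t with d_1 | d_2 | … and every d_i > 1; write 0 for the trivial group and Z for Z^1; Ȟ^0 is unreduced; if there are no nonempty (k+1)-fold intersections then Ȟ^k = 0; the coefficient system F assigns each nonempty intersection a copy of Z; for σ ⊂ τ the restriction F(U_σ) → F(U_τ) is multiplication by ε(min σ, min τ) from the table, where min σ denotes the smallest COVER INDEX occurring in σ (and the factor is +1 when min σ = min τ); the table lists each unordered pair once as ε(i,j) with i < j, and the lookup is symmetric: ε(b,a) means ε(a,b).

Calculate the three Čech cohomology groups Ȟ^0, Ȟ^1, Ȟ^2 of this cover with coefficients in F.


nerve simplices:
  U12={q4,q27,q30} U13={q4,q7,q13} U14={q8,q12,q13} U15={q6,q12,q20} U16={q10,q20,q27} U23={q4,q15,q22} U24={q14,q25,q32} U25={q5,q22,q25} U26={q27,q31,q32} U34={q13,q26,q29} U35={q22,q23,q24} U36={q3,q23,q26} U45={q9,q12,q25} U46={q1,q26,q28,q32} U56={q20,q23,q34}
  U123={q4} U126={q27} U134={q13} U145={q12} U156={q20} U235={q22} U245={q25} U246={q32} U346={q26} U356={q23}
C dims 6,15,10; δ0: rk 5, SNF 1^5; δ1: rk 10, SNF 1^9·2
degree 0: 6−5−0 = 1 → Ȟ^0 ≅ Z
degree 1: 15−10−5 = 0 → Ȟ^1 ≅ 0
degree 2: 10−0−10 = 0 plus torsion [2] → Ȟ^2 ≅ Z/2

Ȟ^0 = Z; Ȟ^1 = 0; Ȟ^2 = Z/2


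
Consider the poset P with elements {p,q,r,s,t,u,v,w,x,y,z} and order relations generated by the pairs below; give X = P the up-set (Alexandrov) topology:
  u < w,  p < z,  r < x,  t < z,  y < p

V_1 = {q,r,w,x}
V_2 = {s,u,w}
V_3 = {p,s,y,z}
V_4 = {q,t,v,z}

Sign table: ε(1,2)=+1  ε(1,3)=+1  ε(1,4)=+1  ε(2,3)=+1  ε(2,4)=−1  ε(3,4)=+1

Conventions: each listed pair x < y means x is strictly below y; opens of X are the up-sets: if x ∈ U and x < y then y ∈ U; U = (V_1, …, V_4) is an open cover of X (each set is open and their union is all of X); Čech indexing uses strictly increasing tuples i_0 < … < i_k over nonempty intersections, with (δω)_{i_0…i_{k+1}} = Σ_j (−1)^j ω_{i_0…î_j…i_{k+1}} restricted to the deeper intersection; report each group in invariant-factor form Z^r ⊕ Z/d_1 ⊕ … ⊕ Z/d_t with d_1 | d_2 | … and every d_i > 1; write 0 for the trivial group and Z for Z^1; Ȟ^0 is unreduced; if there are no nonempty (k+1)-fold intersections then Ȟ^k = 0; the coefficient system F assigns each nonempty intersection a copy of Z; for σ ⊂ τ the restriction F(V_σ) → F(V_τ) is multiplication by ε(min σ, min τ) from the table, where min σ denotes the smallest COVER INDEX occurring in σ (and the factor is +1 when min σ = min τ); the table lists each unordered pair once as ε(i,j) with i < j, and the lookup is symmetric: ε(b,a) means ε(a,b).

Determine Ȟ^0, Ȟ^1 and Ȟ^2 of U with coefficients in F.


Ȟ^0 = Z,  Ȟ^1 = Z,  Ȟ^2 = 0

cover nerve:
  V12={w} V14={q} V23={s} V34={z}
C dims 4,4; δ0: rk 3, SNF 1^3
Ȟ^0: (4−3)−0=1 ⇒ Z
Ȟ^1: (4−0)−3=1 ⇒ Z
Ȟ^2: (0−0)−0=0 ⇒ 0


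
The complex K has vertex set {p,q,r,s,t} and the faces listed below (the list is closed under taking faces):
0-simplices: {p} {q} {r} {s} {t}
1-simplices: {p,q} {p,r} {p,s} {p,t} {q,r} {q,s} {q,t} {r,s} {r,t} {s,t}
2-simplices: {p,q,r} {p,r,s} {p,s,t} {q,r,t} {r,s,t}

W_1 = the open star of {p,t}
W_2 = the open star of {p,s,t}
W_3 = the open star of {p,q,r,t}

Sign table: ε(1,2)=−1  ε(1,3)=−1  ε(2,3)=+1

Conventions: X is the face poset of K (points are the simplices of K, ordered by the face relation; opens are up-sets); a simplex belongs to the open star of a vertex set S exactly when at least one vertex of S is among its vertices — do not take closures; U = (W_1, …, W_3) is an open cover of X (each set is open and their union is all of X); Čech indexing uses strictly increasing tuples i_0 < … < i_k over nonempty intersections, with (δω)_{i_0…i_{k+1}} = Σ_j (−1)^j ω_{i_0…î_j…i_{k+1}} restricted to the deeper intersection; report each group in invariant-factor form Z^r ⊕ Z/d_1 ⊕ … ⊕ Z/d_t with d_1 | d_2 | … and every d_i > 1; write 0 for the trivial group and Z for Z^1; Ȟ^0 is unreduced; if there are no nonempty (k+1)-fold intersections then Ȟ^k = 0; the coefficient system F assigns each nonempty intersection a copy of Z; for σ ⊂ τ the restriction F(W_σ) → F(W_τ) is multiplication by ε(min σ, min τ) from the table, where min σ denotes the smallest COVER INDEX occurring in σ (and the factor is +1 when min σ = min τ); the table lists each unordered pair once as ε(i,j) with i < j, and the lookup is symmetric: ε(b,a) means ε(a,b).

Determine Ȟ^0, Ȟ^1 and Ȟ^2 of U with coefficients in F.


nonempty overlaps:
  W1={{p},{t},{p,q},{p,r},{p,s},{p,t},{q,t},{r,t},{s,t},{p,q,r},{p,r,s},{p,s,t},{q,r,t},{r,s,t}} W2={{p},{s},{t},{p,q},{p,r},{p,s},{p,t},{q,s},{q,t},{r,s},{r,t},{s,t},{p,q,r},{p,r,s},{p,s,t},{q,r,t},{r,s,t}} W3={{p},{q},{r},{t},{p,q},{p,r},{p,s},{p,t},{q,r},{q,s},{q,t},{r,s},{r,t},{s,t},{p,q,r},{p,r,s},{p,s,t},{q,r,t},{r,s,t}}
  W12={{p},{t},{p,q},{p,r},{p,s},{p,t},{q,t},{r,t},{s,t},{p,q,r},{p,r,s},{p,s,t},{q,r,t},{r,s,t}} W13={{p},{t},{p,q},{p,r},{p,s},{p,t},{q,t},{r,t},{s,t},{p,q,r},{p,r,s},{p,s,t},{q,r,t},{r,s,t}} W23={{p},{t},{p,q},{p,r},{p,s},{p,t},{q,s},{q,t},{r,s},{r,t},{s,t},{p,q,r},{p,r,s},{p,s,t},{q,r,t},{r,s,t}}
  W123={{p},{t},{p,q},{p,r},{p,s},{p,t},{q,t},{r,t},{s,t},{p,q,r},{p,r,s},{p,s,t},{q,r,t},{r,s,t}}
C dims 3,3,1; δ0: rk 2, SNF 1^2; δ1: rk 1, SNF 1^1
degree 0: 3−2−0 = 1 → Ȟ^0 ≅ Z
degree 1: 3−1−2 = 0 → Ȟ^1 ≅ 0
degree 2: 1−0−1 = 0 → Ȟ^2 ≅ 0

Ȟ^0 = Z; Ȟ^1 = 0; Ȟ^2 = 0


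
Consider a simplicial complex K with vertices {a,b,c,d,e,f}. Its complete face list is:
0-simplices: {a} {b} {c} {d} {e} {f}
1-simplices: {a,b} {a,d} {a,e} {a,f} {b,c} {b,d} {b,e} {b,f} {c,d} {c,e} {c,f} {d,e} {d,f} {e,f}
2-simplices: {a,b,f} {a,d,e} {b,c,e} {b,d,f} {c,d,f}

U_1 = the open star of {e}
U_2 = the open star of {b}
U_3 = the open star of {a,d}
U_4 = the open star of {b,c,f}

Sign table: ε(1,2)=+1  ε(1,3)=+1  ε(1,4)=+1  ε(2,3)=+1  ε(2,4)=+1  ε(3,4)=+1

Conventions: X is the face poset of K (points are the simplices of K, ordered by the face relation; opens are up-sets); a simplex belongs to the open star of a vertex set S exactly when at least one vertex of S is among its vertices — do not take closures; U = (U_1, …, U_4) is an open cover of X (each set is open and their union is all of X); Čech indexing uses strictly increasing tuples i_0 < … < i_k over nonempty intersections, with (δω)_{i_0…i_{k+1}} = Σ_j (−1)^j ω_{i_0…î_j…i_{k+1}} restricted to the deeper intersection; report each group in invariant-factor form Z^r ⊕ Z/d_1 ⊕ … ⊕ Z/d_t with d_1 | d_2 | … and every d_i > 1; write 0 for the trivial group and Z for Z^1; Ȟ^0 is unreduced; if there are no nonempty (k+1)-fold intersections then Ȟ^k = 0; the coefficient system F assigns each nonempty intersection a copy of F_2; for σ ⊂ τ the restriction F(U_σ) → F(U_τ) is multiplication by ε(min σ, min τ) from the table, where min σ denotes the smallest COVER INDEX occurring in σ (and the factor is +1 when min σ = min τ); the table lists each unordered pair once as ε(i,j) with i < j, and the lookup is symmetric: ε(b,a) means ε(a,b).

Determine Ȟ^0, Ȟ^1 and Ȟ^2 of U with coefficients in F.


intersection data:
  U1={{e},{a,e},{b,e},{c,e},{d,e},{e,f},{a,d,e},{b,c,e}} U2={{b},{a,b},{b,c},{b,d},{b,e},{b,f},{a,b,f},{b,c,e},{b,d,f}} U3={{a},{d},{a,b},{a,d},{a,e},{a,f},{b,d},{c,d},{d,e},{d,f},{a,b,f},{a,d,e},{b,d,f},{c,d,f}} U4={{b},{c},{f},{a,b},{a,f},{b,c},{b,d},{b,e},{b,f},{c,d},{c,e},{c,f},{d,f},{e,f},{a,b,f},{b,c,e},{b,d,f},{c,d,f}}
  U12={{b,e},{b,c,e}} U13={{a,e},{d,e},{a,d,e}} U14={{b,e},{c,e},{e,f},{b,c,e}} U23={{a,b},{b,d},{a,b,f},{b,d,f}} U24={{b},{a,b},{b,c},{b,d},{b,e},{b,f},{a,b,f},{b,c,e},{b,d,f}} U34={{a,b},{a,f},{b,d},{c,d},{d,f},{a,b,f},{b,d,f},{c,d,f}}
  U124={{b,e},{b,c,e}} U234={{a,b},{b,d},{a,b,f},{b,d,f}}
C dims 4,6,2; δ0: rk_F2 3; δ1: rk_F2 2
Ȟ^0 = (4 − 3) − 0 = 1, so Ȟ^0 ≅ Z/2
Ȟ^1 = (6 − 2) − 3 = 1, so Ȟ^1 ≅ Z/2
Ȟ^2 = (2 − 0) − 2 = 0, so Ȟ^2 ≅ 0

Ȟ^0 ≅ Z/2, Ȟ^1 ≅ Z/2, Ȟ^2 ≅ 0


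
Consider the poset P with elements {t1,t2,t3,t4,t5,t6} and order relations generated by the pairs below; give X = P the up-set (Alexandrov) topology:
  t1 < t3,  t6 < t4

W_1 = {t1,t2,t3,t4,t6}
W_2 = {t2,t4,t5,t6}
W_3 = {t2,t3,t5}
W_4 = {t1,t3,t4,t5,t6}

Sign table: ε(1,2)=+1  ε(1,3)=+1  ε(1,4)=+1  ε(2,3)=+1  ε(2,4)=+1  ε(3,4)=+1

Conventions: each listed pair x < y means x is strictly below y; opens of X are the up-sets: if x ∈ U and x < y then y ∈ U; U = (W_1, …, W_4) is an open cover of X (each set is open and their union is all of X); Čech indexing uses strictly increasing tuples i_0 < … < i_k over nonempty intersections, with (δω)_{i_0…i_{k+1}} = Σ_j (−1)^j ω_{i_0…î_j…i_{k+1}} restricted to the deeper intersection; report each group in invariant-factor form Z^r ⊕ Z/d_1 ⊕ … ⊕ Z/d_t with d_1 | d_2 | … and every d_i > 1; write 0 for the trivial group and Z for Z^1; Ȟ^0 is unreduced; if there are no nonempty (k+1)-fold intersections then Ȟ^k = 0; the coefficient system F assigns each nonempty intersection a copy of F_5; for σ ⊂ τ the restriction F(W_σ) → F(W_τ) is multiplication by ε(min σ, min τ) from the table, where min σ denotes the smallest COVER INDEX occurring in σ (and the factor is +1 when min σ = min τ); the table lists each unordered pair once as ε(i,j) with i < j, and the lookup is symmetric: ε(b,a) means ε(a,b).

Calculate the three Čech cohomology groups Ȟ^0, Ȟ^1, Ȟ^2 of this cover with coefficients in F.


nerve of the cover:
  W12={t2,t4,t6} W13={t2,t3} W14={t1,t3,t4,t6} W23={t2,t5} W24={t4,t5,t6} W34={t3,t5}
  W123={t2} W124={t4,t6} W134={t3} W234={t5}
C dims 4,6,4; δ0: rk_F5 3; δ1: rk_F5 3
Ȟ^0 = (4 − 3) − 0 = 1, so Ȟ^0 ≅ Z/5
Ȟ^1 = (6 − 3) − 3 = 0, so Ȟ^1 ≅ 0
Ȟ^2 = (4 − 0) − 3 = 1, so Ȟ^2 ≅ Z/5

Ȟ^0 = Z/5, Ȟ^1 = 0, Ȟ^2 = Z/5


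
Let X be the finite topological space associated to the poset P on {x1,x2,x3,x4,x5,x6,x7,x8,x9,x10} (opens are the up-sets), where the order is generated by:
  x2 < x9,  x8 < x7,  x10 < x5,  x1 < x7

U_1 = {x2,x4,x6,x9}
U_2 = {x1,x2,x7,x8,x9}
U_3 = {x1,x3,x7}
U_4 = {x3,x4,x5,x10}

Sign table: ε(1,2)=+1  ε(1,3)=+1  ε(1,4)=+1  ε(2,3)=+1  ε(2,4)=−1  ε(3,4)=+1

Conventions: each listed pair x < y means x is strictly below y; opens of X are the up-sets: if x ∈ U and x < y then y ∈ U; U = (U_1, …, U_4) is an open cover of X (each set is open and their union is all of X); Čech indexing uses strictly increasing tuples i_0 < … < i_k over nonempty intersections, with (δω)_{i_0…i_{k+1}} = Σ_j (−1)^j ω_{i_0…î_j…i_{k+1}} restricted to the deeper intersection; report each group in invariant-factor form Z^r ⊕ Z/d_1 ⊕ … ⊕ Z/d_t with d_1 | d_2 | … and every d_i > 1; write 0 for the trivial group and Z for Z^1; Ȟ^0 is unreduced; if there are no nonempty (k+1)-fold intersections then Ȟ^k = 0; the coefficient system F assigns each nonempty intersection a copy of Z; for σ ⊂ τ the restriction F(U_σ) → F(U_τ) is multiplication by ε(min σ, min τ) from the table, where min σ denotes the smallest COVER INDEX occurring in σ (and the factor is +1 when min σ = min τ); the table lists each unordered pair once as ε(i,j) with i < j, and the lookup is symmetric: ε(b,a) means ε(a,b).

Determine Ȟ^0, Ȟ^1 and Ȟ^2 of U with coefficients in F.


intersection data:
  U12={x2,x9} U14={x4} U23={x1,x7} U34={x3}
C dims 4,4; δ0: rk 3, SNF 1^3
Ȟ^0 = (4 − 3) − 0 = 1, so Ȟ^0 ≅ Z
Ȟ^1 = (4 − 0) − 3 = 1, so Ȟ^1 ≅ Z
Ȟ^2 = (0 − 0) − 0 = 0, so Ȟ^2 ≅ 0

Ȟ^0 ≅ Z; Ȟ^1 ≅ Z; Ȟ^2 ≅ 0


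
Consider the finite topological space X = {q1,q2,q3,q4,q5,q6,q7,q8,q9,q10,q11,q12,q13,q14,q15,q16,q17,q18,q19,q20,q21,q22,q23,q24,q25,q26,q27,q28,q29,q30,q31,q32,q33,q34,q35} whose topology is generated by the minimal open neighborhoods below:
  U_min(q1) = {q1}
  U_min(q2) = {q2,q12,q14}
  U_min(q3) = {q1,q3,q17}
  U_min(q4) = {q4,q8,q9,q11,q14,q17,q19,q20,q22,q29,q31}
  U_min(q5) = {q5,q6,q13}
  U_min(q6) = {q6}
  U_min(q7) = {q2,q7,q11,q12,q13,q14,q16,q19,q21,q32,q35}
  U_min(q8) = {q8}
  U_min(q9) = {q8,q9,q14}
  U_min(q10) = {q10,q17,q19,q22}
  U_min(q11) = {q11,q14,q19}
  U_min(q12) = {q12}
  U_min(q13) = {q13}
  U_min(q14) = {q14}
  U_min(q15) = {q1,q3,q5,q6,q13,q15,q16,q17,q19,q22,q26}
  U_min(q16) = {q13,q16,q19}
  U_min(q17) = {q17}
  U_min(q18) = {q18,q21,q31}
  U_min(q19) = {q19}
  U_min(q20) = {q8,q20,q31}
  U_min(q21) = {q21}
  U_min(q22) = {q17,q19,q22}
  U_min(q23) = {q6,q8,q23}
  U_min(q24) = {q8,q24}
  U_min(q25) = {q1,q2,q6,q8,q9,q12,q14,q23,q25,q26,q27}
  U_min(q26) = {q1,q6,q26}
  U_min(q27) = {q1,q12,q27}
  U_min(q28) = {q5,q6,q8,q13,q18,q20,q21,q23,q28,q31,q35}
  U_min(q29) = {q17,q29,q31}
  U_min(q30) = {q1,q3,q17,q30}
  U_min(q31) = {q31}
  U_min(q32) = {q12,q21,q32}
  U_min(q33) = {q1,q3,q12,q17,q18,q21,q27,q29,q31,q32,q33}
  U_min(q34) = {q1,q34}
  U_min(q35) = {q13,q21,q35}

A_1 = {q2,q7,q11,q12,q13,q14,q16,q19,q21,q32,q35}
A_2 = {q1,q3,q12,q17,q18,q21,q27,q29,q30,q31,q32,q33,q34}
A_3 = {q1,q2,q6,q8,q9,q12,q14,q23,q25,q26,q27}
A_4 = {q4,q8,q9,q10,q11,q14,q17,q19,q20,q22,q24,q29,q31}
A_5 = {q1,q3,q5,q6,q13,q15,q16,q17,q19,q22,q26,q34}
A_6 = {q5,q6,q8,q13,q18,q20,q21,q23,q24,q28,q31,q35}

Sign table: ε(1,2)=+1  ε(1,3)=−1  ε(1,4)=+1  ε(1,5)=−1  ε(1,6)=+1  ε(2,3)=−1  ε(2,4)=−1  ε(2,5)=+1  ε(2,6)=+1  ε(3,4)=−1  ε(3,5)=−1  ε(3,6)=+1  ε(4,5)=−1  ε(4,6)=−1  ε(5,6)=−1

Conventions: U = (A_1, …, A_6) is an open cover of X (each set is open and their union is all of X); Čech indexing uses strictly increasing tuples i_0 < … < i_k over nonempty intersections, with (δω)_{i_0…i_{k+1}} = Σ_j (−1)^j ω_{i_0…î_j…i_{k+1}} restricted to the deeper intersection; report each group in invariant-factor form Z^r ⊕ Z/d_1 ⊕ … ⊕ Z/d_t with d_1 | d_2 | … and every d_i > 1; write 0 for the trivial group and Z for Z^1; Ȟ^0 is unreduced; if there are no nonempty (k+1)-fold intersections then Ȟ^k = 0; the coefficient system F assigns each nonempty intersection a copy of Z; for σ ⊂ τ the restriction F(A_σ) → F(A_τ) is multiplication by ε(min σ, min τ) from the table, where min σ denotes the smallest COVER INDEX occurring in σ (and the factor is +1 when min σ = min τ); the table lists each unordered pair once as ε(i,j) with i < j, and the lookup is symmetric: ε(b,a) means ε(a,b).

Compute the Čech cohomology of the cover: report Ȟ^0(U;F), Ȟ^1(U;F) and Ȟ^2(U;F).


nerve of the cover:
  A12={q12,q21,q32} A13={q2,q12,q14} A14={q11,q14,q19} A15={q13,q16,q19} A16={q13,q21,q35} A23={q1,q12,q27} A24={q17,q29,q31} A25={q1,q3,q17,q34} A26={q18,q21,q31} A34={q8,q9,q14} A35={q1,q6,q26} A36={q6,q8,q23} A45={q17,q19,q22} A46={q8,q20,q24,q31} A56={q5,q6,q13}
  A123={q12} A126={q21} A134={q14} A145={q19} A156={q13} A235={q1} A245={q17} A246={q31} A346={q8} A356={q6}
C dims 6,15,10; δ0: rk 6, SNF 1^5·2; δ1: rk 9, SNF 1^9
Ȟ^0 = (6 − 6) − 0 = 0, so Ȟ^0 ≅ 0
Ȟ^1 = (15 − 9) − 6 = 0 plus torsion [2], so Ȟ^1 ≅ Z/2
Ȟ^2 = (10 − 0) − 9 = 1, so Ȟ^2 ≅ Z

Ȟ^0 ≅ 0; Ȟ^1 ≅ Z/2; Ȟ^2 ≅ Z


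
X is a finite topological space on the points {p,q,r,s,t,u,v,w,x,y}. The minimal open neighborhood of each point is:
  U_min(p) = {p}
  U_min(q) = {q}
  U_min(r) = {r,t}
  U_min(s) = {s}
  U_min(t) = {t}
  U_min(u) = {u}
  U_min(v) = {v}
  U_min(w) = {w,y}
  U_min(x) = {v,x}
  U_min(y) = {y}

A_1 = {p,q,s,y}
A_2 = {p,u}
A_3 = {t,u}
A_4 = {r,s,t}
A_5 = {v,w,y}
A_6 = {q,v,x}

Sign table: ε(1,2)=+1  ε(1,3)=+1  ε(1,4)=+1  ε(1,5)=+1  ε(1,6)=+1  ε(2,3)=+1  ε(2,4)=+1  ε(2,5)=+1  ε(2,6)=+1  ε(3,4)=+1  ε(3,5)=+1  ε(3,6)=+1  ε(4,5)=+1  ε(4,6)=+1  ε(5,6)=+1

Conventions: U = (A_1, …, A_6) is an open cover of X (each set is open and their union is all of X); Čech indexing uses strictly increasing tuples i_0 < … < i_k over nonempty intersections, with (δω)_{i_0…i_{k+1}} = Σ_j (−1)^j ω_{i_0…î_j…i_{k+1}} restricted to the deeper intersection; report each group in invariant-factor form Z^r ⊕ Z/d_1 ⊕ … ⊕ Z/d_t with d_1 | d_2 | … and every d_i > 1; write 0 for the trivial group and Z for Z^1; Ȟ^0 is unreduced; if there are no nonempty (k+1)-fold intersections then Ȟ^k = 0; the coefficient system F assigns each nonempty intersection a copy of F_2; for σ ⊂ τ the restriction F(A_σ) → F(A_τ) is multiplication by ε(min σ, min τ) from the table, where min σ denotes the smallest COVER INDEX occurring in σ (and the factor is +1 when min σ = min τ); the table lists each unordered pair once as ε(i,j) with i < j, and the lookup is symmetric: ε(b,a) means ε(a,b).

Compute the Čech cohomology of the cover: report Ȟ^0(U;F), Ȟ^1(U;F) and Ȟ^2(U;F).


Ȟ^0 ≅ Z/2, Ȟ^1 ≅ Z/2 ⊕ Z/2 and Ȟ^2 ≅ 0

cover nerve:
  A12={p} A14={s} A15={y} A16={q} A23={u} A34={t} A56={v}
C dims 6,7; δ0: rk_F2 5
Ȟ^0: (6−5)−0=1 ⇒ Z/2
Ȟ^1: (7−0)−5=2 ⇒ Z/2 ⊕ Z/2
Ȟ^2: (0−0)−0=0 ⇒ 0


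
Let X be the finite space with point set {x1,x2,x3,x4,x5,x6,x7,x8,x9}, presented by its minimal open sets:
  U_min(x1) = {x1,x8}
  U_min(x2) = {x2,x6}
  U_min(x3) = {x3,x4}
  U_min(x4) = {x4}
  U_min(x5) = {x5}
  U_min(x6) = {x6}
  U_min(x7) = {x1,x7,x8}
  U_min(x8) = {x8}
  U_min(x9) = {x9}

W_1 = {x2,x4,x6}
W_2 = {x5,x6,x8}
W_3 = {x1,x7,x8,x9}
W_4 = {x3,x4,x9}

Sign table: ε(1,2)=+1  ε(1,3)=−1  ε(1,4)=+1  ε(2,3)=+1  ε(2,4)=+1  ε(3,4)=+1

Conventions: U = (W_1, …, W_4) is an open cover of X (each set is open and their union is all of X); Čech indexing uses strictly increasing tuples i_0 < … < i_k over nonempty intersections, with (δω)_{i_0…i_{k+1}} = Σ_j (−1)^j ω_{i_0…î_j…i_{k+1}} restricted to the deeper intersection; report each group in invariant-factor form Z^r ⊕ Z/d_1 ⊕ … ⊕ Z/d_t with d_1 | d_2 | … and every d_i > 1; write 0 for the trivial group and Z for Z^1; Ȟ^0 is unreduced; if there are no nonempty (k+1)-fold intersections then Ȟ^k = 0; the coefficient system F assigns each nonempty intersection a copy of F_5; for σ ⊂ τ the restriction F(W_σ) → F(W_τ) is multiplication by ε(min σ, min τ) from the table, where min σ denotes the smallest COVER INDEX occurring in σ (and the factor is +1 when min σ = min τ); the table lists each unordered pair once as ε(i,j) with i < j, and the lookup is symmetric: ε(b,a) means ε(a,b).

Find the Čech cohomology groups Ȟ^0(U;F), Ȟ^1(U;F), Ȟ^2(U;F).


nerve of the cover:
  W12={x6} W14={x4} W23={x8} W34={x9}
C dims 4,4; δ0: rk_F5 3
Ȟ^0 = (4 − 3) − 0 = 1, so Ȟ^0 ≅ Z/5
Ȟ^1 = (4 − 0) − 3 = 1, so Ȟ^1 ≅ Z/5
Ȟ^2 = (0 − 0) − 0 = 0, so Ȟ^2 ≅ 0

Ȟ^0 ≅ Z/5,  Ȟ^1 ≅ Z/5,  Ȟ^2 ≅ 0


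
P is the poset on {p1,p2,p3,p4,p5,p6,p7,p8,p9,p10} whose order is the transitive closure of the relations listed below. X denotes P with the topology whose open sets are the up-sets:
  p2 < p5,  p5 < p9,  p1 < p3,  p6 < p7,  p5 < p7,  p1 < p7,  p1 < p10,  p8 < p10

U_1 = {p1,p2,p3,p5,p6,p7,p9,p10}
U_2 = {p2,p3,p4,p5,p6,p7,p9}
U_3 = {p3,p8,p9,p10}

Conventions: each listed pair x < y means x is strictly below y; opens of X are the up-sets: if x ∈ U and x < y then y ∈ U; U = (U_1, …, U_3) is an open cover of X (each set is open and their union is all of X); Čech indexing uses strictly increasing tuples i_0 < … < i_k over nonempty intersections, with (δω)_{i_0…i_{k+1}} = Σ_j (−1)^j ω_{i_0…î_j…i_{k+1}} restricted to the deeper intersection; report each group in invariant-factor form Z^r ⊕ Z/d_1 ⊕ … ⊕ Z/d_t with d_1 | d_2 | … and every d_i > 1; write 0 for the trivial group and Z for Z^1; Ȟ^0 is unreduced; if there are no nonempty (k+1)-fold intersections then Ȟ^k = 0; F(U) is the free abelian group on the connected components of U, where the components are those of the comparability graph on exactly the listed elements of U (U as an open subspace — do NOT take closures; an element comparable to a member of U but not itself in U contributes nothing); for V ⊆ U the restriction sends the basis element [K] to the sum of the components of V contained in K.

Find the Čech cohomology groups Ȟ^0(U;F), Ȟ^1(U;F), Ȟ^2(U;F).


Ȟ^0(U;F) ≅ Z^2; Ȟ^1(U;F) ≅ 0; Ȟ^2(U;F) ≅ 0

nonempty overlaps:
  U12={p2,p3,p5,p6,p7,p9} U13={p3,p9,p10} U23={p3,p9}
  U123={p3,p9}
components per intersection:
  U1: {p1,p2,p3,p5,p6,p7,p9,p10}
  U2: {p2,p5,p6,p7,p9} {p3} {p4}
  U3: {p3} {p8,p10} {p9}
  U12: {p2,p5,p6,p7,p9} {p3}
  U13: {p3} {p9} {p10}
  U23: {p3} {p9}
  U123: {p3} {p9}
C dims 7,7,2; δ0: rk 5, SNF 1^5; δ1: rk 2, SNF 1^2
degree 0: 7−5−0 = 2 → Ȟ^0 ≅ Z^2
degree 1: 7−2−5 = 0 → Ȟ^1 ≅ 0
degree 2: 2−0−2 = 0 → Ȟ^2 ≅ 0


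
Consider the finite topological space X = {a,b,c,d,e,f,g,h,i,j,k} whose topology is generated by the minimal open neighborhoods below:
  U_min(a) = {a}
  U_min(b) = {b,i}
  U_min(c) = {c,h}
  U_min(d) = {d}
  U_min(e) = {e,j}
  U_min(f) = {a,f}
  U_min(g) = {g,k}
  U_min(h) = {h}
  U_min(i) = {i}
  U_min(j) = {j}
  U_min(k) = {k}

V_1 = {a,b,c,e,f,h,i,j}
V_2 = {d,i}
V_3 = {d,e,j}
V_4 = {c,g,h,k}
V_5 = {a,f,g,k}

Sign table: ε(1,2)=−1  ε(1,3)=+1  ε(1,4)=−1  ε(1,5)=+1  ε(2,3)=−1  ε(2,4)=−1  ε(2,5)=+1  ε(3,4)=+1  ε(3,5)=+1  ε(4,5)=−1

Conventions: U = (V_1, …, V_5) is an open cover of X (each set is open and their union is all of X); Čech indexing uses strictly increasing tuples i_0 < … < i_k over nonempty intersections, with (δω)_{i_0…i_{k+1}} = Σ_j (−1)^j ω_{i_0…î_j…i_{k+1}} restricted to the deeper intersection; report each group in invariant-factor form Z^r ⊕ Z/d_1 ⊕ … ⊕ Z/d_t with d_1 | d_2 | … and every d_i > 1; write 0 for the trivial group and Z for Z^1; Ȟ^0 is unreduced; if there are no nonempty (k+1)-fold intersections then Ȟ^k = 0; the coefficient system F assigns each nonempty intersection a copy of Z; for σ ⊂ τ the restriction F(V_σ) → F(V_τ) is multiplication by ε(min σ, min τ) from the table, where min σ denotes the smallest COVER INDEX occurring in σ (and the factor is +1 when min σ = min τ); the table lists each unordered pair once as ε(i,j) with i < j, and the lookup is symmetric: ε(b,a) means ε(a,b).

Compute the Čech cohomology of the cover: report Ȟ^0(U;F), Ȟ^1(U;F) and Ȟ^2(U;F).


cover nerve:
  V12={i} V13={e,j} V14={c,h} V15={a,f} V23={d} V45={g,k}
C dims 5,6; δ0: rk 4, SNF 1^4
Ȟ^0: (5−4)−0=1 ⇒ Z
Ȟ^1: (6−0)−4=2 ⇒ Z^2
Ȟ^2: (0−0)−0=0 ⇒ 0

Ȟ^0 ≅ Z,  Ȟ^1 ≅ Z^2,  Ȟ^2 ≅ 0


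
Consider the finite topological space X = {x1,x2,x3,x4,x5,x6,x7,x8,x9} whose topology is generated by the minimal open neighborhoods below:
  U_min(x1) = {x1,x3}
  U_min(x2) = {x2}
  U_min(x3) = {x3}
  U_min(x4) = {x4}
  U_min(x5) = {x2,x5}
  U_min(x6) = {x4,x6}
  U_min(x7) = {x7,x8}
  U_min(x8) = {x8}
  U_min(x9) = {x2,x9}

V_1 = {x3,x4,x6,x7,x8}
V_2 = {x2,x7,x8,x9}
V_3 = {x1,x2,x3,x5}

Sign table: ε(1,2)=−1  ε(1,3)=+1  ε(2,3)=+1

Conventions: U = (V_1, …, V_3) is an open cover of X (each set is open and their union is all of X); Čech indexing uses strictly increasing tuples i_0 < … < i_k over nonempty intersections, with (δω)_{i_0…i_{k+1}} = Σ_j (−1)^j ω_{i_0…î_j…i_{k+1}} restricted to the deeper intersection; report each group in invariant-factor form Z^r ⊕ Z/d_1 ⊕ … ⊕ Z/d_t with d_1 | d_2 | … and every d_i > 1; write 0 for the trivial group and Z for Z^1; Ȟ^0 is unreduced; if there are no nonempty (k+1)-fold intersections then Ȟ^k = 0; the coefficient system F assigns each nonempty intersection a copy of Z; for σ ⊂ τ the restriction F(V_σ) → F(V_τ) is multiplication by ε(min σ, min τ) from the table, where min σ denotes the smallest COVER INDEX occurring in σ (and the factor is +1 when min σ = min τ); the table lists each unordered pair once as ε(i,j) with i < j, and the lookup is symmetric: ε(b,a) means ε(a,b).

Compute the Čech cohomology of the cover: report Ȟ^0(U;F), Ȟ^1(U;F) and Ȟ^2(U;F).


nonempty overlaps:
  V12={x7,x8} V13={x3} V23={x2}
C dims 3,3; δ0: rk 3, SNF 1^2·2
degree 0: 3−3−0 = 0 → Ȟ^0 ≅ 0
degree 1: 3−0−3 = 0 plus torsion [2] → Ȟ^1 ≅ Z/2
degree 2: 0−0−0 = 0 → Ȟ^2 ≅ 0

Ȟ^0 = 0; Ȟ^1 = Z/2; Ȟ^2 = 0


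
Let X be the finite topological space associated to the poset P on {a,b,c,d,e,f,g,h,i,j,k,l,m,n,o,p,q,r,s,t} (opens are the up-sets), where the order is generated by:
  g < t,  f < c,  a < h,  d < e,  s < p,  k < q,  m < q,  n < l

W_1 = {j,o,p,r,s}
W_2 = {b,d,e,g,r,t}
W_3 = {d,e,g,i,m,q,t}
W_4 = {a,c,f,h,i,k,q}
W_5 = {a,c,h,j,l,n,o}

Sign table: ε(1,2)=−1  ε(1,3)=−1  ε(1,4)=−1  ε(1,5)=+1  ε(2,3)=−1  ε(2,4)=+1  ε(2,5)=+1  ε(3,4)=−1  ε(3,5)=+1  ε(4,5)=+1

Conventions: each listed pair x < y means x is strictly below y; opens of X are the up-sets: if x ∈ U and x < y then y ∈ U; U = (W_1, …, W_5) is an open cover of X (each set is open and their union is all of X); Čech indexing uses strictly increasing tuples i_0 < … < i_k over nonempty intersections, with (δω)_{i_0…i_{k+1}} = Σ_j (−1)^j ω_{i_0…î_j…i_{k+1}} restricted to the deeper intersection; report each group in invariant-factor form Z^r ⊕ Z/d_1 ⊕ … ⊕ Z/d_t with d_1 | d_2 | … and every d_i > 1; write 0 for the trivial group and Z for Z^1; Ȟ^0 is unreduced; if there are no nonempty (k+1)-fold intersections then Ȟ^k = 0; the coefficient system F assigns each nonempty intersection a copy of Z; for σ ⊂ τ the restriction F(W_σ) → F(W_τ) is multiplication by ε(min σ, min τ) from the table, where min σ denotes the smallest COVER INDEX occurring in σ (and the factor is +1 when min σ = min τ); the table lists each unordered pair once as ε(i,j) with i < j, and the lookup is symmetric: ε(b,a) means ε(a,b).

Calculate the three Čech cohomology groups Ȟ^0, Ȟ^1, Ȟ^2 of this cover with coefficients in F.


Ȟ^0 = 0, Ȟ^1 = Z/2, Ȟ^2 = 0

nonempty overlaps:
  W12={r} W15={j,o} W23={d,e,g,t} W34={i,q} W45={a,c,h}
C dims 5,5; δ0: rk 5, SNF 1^4·2
degree 0: 5−5−0 = 0 → Ȟ^0 ≅ 0
degree 1: 5−0−5 = 0 plus torsion [2] → Ȟ^1 ≅ Z/2
degree 2: 0−0−0 = 0 → Ȟ^2 ≅ 0
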